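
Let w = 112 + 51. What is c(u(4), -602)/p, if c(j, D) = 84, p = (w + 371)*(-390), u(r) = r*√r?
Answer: -7/17355 ≈ -0.00040334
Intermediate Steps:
w = 163
u(r) = r^(3/2)
p = -208260 (p = (163 + 371)*(-390) = 534*(-390) = -208260)
c(u(4), -602)/p = 84/(-208260) = 84*(-1/208260) = -7/17355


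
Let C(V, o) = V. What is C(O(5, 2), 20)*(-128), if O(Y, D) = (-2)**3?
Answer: 1024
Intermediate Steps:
O(Y, D) = -8
C(O(5, 2), 20)*(-128) = -8*(-128) = 1024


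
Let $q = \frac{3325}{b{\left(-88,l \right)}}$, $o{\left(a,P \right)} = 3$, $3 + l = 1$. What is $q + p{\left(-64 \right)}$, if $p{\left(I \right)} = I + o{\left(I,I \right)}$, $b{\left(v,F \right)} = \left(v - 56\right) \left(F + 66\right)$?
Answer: $- \frac{565501}{9216} \approx -61.361$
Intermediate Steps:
$l = -2$ ($l = -3 + 1 = -2$)
$b{\left(v,F \right)} = \left(-56 + v\right) \left(66 + F\right)$
$p{\left(I \right)} = 3 + I$ ($p{\left(I \right)} = I + 3 = 3 + I$)
$q = - \frac{3325}{9216}$ ($q = \frac{3325}{-3696 - -112 + 66 \left(-88\right) - -176} = \frac{3325}{-3696 + 112 - 5808 + 176} = \frac{3325}{-9216} = 3325 \left(- \frac{1}{9216}\right) = - \frac{3325}{9216} \approx -0.36079$)
$q + p{\left(-64 \right)} = - \frac{3325}{9216} + \left(3 - 64\right) = - \frac{3325}{9216} - 61 = - \frac{565501}{9216}$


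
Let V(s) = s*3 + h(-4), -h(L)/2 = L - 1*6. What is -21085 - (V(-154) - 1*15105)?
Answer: -5538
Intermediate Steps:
h(L) = 12 - 2*L (h(L) = -2*(L - 1*6) = -2*(L - 6) = -2*(-6 + L) = 12 - 2*L)
V(s) = 20 + 3*s (V(s) = s*3 + (12 - 2*(-4)) = 3*s + (12 + 8) = 3*s + 20 = 20 + 3*s)
-21085 - (V(-154) - 1*15105) = -21085 - ((20 + 3*(-154)) - 1*15105) = -21085 - ((20 - 462) - 15105) = -21085 - (-442 - 15105) = -21085 - 1*(-15547) = -21085 + 15547 = -5538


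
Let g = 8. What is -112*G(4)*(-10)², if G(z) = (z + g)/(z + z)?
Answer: -16800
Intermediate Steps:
G(z) = (8 + z)/(2*z) (G(z) = (z + 8)/(z + z) = (8 + z)/((2*z)) = (8 + z)*(1/(2*z)) = (8 + z)/(2*z))
-112*G(4)*(-10)² = -56*(8 + 4)/4*(-10)² = -56*12/4*100 = -112*3/2*100 = -168*100 = -16800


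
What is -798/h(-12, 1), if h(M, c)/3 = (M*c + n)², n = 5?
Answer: -38/7 ≈ -5.4286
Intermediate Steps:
h(M, c) = 3*(5 + M*c)² (h(M, c) = 3*(M*c + 5)² = 3*(5 + M*c)²)
-798/h(-12, 1) = -798*1/(3*(5 - 12*1)²) = -798*1/(3*(5 - 12)²) = -798/(3*(-7)²) = -798/(3*49) = -798/147 = -798*1/147 = -38/7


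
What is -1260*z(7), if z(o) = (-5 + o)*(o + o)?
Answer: -35280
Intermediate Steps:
z(o) = 2*o*(-5 + o) (z(o) = (-5 + o)*(2*o) = 2*o*(-5 + o))
-1260*z(7) = -2520*7*(-5 + 7) = -2520*7*2 = -1260*28 = -35280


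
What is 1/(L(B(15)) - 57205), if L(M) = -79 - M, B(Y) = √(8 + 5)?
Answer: -57284/3281456643 + √13/3281456643 ≈ -1.7456e-5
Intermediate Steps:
B(Y) = √13
1/(L(B(15)) - 57205) = 1/((-79 - √13) - 57205) = 1/(-57284 - √13)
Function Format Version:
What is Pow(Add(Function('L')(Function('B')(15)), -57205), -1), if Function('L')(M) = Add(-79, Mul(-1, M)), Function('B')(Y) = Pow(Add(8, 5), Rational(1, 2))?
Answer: Add(Rational(-57284, 3281456643), Mul(Rational(1, 3281456643), Pow(13, Rational(1, 2)))) ≈ -1.7456e-5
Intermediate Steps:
Function('B')(Y) = Pow(13, Rational(1, 2))
Pow(Add(Function('L')(Function('B')(15)), -57205), -1) = Pow(Add(Add(-79, Mul(-1, Pow(13, Rational(1, 2)))), -57205), -1) = Pow(Add(-57284, Mul(-1, Pow(13, Rational(1, 2)))), -1)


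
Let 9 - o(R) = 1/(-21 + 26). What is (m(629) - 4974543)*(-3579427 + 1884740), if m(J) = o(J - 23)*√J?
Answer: 8430293353041 - 74566228*√629/5 ≈ 8.4299e+12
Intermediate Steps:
o(R) = 44/5 (o(R) = 9 - 1/(-21 + 26) = 9 - 1/5 = 9 - 1*⅕ = 9 - ⅕ = 44/5)
m(J) = 44*√J/5
(m(629) - 4974543)*(-3579427 + 1884740) = (44*√629/5 - 4974543)*(-3579427 + 1884740) = (-4974543 + 44*√629/5)*(-1694687) = 8430293353041 - 74566228*√629/5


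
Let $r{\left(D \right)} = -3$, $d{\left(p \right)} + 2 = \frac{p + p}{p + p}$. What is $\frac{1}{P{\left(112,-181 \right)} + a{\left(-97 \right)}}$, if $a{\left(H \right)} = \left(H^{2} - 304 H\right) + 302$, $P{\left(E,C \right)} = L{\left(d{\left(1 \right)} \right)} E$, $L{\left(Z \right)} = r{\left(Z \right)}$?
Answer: $\frac{1}{38863} \approx 2.5731 \cdot 10^{-5}$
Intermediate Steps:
$d{\left(p \right)} = -1$ ($d{\left(p \right)} = -2 + \frac{p + p}{p + p} = -2 + \frac{2 p}{2 p} = -2 + 2 p \frac{1}{2 p} = -2 + 1 = -1$)
$L{\left(Z \right)} = -3$
$P{\left(E,C \right)} = - 3 E$
$a{\left(H \right)} = 302 + H^{2} - 304 H$
$\frac{1}{P{\left(112,-181 \right)} + a{\left(-97 \right)}} = \frac{1}{\left(-3\right) 112 + \left(302 + \left(-97\right)^{2} - -29488\right)} = \frac{1}{-336 + \left(302 + 9409 + 29488\right)} = \frac{1}{-336 + 39199} = \frac{1}{38863}$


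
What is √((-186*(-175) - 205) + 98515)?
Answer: 6*√3635 ≈ 361.75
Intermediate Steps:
√((-186*(-175) - 205) + 98515) = √((32550 - 205) + 98515) = √(32345 + 98515) = √130860 = 6*√3635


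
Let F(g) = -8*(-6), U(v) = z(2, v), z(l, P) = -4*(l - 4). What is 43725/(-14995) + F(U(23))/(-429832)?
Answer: -469878099/161133271 ≈ -2.9161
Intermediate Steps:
z(l, P) = 16 - 4*l (z(l, P) = -4*(-4 + l) = 16 - 4*l)
U(v) = 8 (U(v) = 16 - 4*2 = 16 - 8 = 8)
F(g) = 48
43725/(-14995) + F(U(23))/(-429832) = 43725/(-14995) + 48/(-429832) = 43725*(-1/14995) + 48*(-1/429832) = -8745/2999 - 6/53729 = -469878099/161133271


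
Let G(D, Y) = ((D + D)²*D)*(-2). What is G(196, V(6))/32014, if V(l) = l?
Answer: -30118144/16007 ≈ -1881.6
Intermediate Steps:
G(D, Y) = -8*D³ (G(D, Y) = ((2*D)²*D)*(-2) = ((4*D²)*D)*(-2) = (4*D³)*(-2) = -8*D³)
G(196, V(6))/32014 = -8*196³/32014 = -8*7529536*(1/32014) = -60236288*1/32014 = -30118144/16007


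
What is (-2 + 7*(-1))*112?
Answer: -1008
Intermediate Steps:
(-2 + 7*(-1))*112 = (-2 - 7)*112 = -9*112 = -1008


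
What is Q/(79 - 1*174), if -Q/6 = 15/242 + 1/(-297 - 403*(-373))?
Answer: 5875113/1500672250 ≈ 0.0039150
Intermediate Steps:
Q = -5875113/15796550 (Q = -6*(15/242 + 1/(-297 - 403*(-373))) = -6*(15*(1/242) - 1/373/(-700)) = -6*(15/242 - 1/700*(-1/373)) = -6*(15/242 + 1/261100) = -6*1958371/31593100 = -5875113/15796550 ≈ -0.37192)
Q/(79 - 1*174) = -5875113/(15796550*(79 - 1*174)) = -5875113/(15796550*(79 - 174)) = -5875113/15796550/(-95) = -5875113/15796550*(-1/95) = 5875113/1500672250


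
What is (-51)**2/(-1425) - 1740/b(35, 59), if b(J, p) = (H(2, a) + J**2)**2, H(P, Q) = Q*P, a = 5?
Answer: -2785677/1525225 ≈ -1.8264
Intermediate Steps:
H(P, Q) = P*Q
b(J, p) = (10 + J**2)**2 (b(J, p) = (2*5 + J**2)**2 = (10 + J**2)**2)
(-51)**2/(-1425) - 1740/b(35, 59) = (-51)**2/(-1425) - 1740/(10 + 35**2)**2 = 2601*(-1/1425) - 1740/(10 + 1225)**2 = -867/475 - 1740/(1235**2) = -867/475 - 1740/1525225 = -867/475 - 1740*1/1525225 = -867/475 - 348/305045 = -2785677/1525225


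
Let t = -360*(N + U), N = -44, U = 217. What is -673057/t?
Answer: 673057/62280 ≈ 10.807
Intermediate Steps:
t = -62280 (t = -360*(-44 + 217) = -360*173 = -62280)
-673057/t = -673057/(-62280) = -673057*(-1/62280) = 673057/62280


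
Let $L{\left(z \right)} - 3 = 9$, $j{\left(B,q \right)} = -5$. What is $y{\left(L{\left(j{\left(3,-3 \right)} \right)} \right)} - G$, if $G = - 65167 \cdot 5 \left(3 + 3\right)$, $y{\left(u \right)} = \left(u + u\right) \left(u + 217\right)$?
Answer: $1960506$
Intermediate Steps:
$L{\left(z \right)} = 12$ ($L{\left(z \right)} = 3 + 9 = 12$)
$y{\left(u \right)} = 2 u \left(217 + u\right)$
$G = -1955010$ ($G = - 65167 \cdot 5 \cdot 6 = \left(-65167\right) 30 = -1955010$)
$y{\left(L{\left(j{\left(3,-3 \right)} \right)} \right)} - G = 2 \cdot 12 \left(217 + 12\right) - -1955010 = 2 \cdot 12 \cdot 229 + 1955010 = 5496 + 1955010 = 1960506$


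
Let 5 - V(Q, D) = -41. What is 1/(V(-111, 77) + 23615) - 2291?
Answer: -54207350/23661 ≈ -2291.0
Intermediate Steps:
V(Q, D) = 46 (V(Q, D) = 5 - 1*(-41) = 5 + 41 = 46)
1/(V(-111, 77) + 23615) - 2291 = 1/(46 + 23615) - 2291 = 1/23661 - 2291 = -54207350/23661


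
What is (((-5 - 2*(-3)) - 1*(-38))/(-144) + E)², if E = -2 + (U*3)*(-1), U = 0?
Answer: 11881/2304 ≈ 5.1567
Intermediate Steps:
E = -2 (E = -2 + (0*3)*(-1) = -2 + 0*(-1) = -2 + 0 = -2)
(((-5 - 2*(-3)) - 1*(-38))/(-144) + E)² = (((-5 - 2*(-3)) - 1*(-38))/(-144) - 2)² = (((-5 + 6) + 38)*(-1/144) - 2)² = ((1 + 38)*(-1/144) - 2)² = (39*(-1/144) - 2)² = (-13/48 - 2)² = (-109/48)² = 11881/2304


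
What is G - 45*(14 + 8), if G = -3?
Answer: -993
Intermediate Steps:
G - 45*(14 + 8) = -3 - 45*(14 + 8) = -3 - 45*22 = -3 - 990 = -993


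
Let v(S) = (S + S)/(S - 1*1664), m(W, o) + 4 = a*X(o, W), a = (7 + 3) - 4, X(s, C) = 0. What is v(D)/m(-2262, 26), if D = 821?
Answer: 821/1686 ≈ 0.48695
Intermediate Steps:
a = 6 (a = 10 - 4 = 6)
m(W, o) = -4 (m(W, o) = -4 + 6*0 = -4 + 0 = -4)
v(S) = 2*S/(-1664 + S) (v(S) = (2*S)/(S - 1664) = (2*S)/(-1664 + S) = 2*S/(-1664 + S))
v(D)/m(-2262, 26) = (2*821/(-1664 + 821))/(-4) = (2*821/(-843))*(-¼) = (2*821*(-1/843))*(-¼) = -1642/843*(-¼) = 821/1686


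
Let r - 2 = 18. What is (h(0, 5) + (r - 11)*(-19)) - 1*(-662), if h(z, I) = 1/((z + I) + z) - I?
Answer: 2431/5 ≈ 486.20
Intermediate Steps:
r = 20 (r = 2 + 18 = 20)
h(z, I) = 1/(I + 2*z) - I (h(z, I) = 1/((I + z) + z) - I = 1/(I + 2*z) - I)
(h(0, 5) + (r - 11)*(-19)) - 1*(-662) = ((1 - 1*5² - 2*5*0)/(5 + 2*0) + (20 - 11)*(-19)) - 1*(-662) = ((1 - 1*25 + 0)/(5 + 0) + 9*(-19)) + 662 = ((1 - 25 + 0)/5 - 171) + 662 = ((⅕)*(-24) - 171) + 662 = (-24/5 - 171) + 662 = -879/5 + 662 = 2431/5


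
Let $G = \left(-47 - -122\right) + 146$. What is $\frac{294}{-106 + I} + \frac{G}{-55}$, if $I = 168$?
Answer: $\frac{1234}{1705} \approx 0.72375$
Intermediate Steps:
$G = 221$ ($G = \left(-47 + 122\right) + 146 = 75 + 146 = 221$)
$\frac{294}{-106 + I} + \frac{G}{-55} = \frac{294}{-106 + 168} + \frac{221}{-55} = \frac{294}{62} + 221 \left(- \frac{1}{55}\right) = 294 \cdot \frac{1}{62} - \frac{221}{55} = \frac{147}{31} - \frac{221}{55} = \frac{1234}{1705}$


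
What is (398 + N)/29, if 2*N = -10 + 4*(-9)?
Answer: 375/29 ≈ 12.931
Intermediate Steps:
N = -23 (N = (-10 + 4*(-9))/2 = (-10 - 36)/2 = (½)*(-46) = -23)
(398 + N)/29 = (398 - 23)/29 = 375*(1/29) = 375/29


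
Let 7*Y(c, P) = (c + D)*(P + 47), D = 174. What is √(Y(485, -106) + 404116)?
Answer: √19529517/7 ≈ 631.32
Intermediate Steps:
Y(c, P) = (47 + P)*(174 + c)/7 (Y(c, P) = ((c + 174)*(P + 47))/7 = ((174 + c)*(47 + P))/7 = ((47 + P)*(174 + c))/7 = (47 + P)*(174 + c)/7)
√(Y(485, -106) + 404116) = √((8178/7 + (47/7)*485 + (174/7)*(-106) + (⅐)*(-106)*485) + 404116) = √((8178/7 + 22795/7 - 18444/7 - 51410/7) + 404116) = √(-38881/7 + 404116) = √(2789931/7) = √19529517/7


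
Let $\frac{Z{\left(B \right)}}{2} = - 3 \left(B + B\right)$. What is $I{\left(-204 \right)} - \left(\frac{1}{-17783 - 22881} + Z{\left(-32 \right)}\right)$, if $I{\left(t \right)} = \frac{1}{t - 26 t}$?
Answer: $- \frac{1171122527}{3049800} \approx -384.0$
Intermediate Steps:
$Z{\left(B \right)} = - 12 B$ ($Z{\left(B \right)} = 2 \left(- 3 \left(B + B\right)\right) = 2 \left(- 3 \cdot 2 B\right) = 2 \left(- 6 B\right) = - 12 B$)
$I{\left(t \right)} = - \frac{1}{25 t}$ ($I{\left(t \right)} = \frac{1}{\left(-25\right) t} = - \frac{1}{25 t}$)
$I{\left(-204 \right)} - \left(\frac{1}{-17783 - 22881} + Z{\left(-32 \right)}\right) = - \frac{1}{25 \left(-204\right)} - \left(\frac{1}{-17783 - 22881} - -384\right) = \left(- \frac{1}{25}\right) \left(- \frac{1}{204}\right) - \left(\frac{1}{-40664} + 384\right) = \frac{1}{5100} - \left(- \frac{1}{40664} + 384\right) = \frac{1}{5100} - \frac{15614975}{40664} = - \frac{1171122527}{3049800}$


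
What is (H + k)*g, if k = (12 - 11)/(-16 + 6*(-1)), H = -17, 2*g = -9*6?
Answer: 10125/22 ≈ 460.23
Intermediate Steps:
g = -27 (g = (-9*6)/2 = (1/2)*(-54) = -27)
k = -1/22 (k = 1/(-16 - 6) = 1/(-22) = 1*(-1/22) = -1/22 ≈ -0.045455)
(H + k)*g = (-17 - 1/22)*(-27) = -375/22*(-27) = 10125/22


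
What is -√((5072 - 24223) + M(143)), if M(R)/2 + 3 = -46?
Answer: -I*√19249 ≈ -138.74*I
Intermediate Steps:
M(R) = -98 (M(R) = -6 + 2*(-46) = -6 - 92 = -98)
-√((5072 - 24223) + M(143)) = -√((5072 - 24223) - 98) = -√(-19151 - 98) = -√(-19249) = -I*√19249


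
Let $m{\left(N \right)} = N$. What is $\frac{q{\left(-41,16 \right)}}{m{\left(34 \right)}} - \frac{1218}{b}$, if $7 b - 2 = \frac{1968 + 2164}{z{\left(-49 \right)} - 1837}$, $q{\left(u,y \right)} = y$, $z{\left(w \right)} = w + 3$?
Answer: $\frac{45488119}{1037} \approx 43865.0$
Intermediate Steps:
$z{\left(w \right)} = 3 + w$
$b = - \frac{366}{13181}$ ($b = \frac{2}{7} + \frac{\left(1968 + 2164\right) \frac{1}{\left(3 - 49\right) - 1837}}{7} = \frac{2}{7} + \frac{4132 \frac{1}{-46 - 1837}}{7} = \frac{2}{7} + \frac{4132 \frac{1}{-1883}}{7} = \frac{2}{7} + \frac{4132 \left(- \frac{1}{1883}\right)}{7} = \frac{2}{7} + \frac{1}{7} \left(- \frac{4132}{1883}\right) = \frac{2}{7} - \frac{4132}{13181} = - \frac{366}{13181} \approx -0.027767$)
$\frac{q{\left(-41,16 \right)}}{m{\left(34 \right)}} - \frac{1218}{b} = \frac{16}{34} - \frac{1218}{- \frac{366}{13181}} = 16 \cdot \frac{1}{34} - - \frac{2675743}{61} = \frac{8}{17} + \frac{2675743}{61} = \frac{45488119}{1037}$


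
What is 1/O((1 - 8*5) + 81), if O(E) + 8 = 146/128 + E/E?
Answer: -64/375 ≈ -0.17067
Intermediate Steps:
O(E) = -375/64 (O(E) = -8 + (146/128 + E/E) = -8 + (146*(1/128) + 1) = -8 + (73/64 + 1) = -8 + 137/64 = -375/64)
1/O((1 - 8*5) + 81) = 1/(-375/64) = -64/375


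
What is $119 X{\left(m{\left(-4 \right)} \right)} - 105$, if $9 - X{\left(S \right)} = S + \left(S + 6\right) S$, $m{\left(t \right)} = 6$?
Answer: $-8316$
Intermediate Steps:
$X{\left(S \right)} = 9 - S - S \left(6 + S\right)$ ($X{\left(S \right)} = 9 - \left(S + \left(S + 6\right) S\right) = 9 - \left(S + \left(6 + S\right) S\right) = 9 - \left(S + S \left(6 + S\right)\right) = 9 - S - S \left(6 + S\right)$)
$119 X{\left(m{\left(-4 \right)} \right)} - 105 = 119 \left(9 - 6^{2} - 42\right) - 105 = 119 \left(9 - 36 - 42\right) - 105 = 119 \left(-69\right) - 105 = -8211 - 105 = -8316$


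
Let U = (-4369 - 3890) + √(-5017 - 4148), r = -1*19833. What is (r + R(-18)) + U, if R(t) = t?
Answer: -28110 + I*√9165 ≈ -28110.0 + 95.734*I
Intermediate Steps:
r = -19833
U = -8259 + I*√9165 (U = -8259 + √(-9165) = -8259 + I*√9165 ≈ -8259.0 + 95.734*I)
(r + R(-18)) + U = (-19833 - 18) + (-8259 + I*√9165) = -19851 + (-8259 + I*√9165) = -28110 + I*√9165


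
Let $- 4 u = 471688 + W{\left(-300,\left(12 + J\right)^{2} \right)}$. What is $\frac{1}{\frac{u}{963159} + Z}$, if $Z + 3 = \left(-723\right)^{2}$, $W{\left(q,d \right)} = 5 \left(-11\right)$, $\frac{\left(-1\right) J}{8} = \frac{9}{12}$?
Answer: $\frac{1284212}{671290844701} \approx 1.913 \cdot 10^{-6}$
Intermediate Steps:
$J = -6$ ($J = - 8 \cdot \frac{9}{12} = - 8 \cdot 9 \cdot \frac{1}{12} = \left(-8\right) \frac{3}{4} = -6$)
$W{\left(q,d \right)} = -55$
$Z = 522726$ ($Z = -3 + \left(-723\right)^{2} = -3 + 522729 = 522726$)
$u = - \frac{471633}{4}$ ($u = - \frac{471688 - 55}{4} = \left(- \frac{1}{4}\right) 471633 = - \frac{471633}{4} \approx -1.1791 \cdot 10^{5}$)
$\frac{1}{\frac{u}{963159} + Z} = \frac{1}{- \frac{471633}{4 \cdot 963159} + 522726} = \frac{1}{\left(- \frac{471633}{4}\right) \frac{1}{963159} + 522726} = \frac{1}{- \frac{157211}{1284212} + 522726} = \frac{1}{\frac{671290844701}{1284212}} = \frac{1284212}{671290844701}$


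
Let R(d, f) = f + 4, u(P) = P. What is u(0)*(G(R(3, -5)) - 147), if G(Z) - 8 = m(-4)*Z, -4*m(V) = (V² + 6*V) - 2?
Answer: 0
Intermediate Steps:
m(V) = ½ - 3*V/2 - V²/4 (m(V) = -((V² + 6*V) - 2)/4 = -(-2 + V² + 6*V)/4 = ½ - 3*V/2 - V²/4)
R(d, f) = 4 + f
G(Z) = 8 + 5*Z/2 (G(Z) = 8 + (½ - 3/2*(-4) - ¼*(-4)²)*Z = 8 + (½ + 6 - ¼*16)*Z = 8 + (½ + 6 - 4)*Z = 8 + 5*Z/2)
u(0)*(G(R(3, -5)) - 147) = 0*((8 + 5*(4 - 5)/2) - 147) = 0*((8 + (5/2)*(-1)) - 147) = 0*((8 - 5/2) - 147) = 0*(11/2 - 147) = 0*(-283/2) = 0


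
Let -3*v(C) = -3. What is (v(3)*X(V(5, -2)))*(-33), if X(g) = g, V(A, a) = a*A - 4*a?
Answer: 66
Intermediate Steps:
V(A, a) = -4*a + A*a (V(A, a) = A*a - 4*a = -4*a + A*a)
v(C) = 1 (v(C) = -⅓*(-3) = 1)
(v(3)*X(V(5, -2)))*(-33) = (1*(-2*(-4 + 5)))*(-33) = (1*(-2*1))*(-33) = (1*(-2))*(-33) = -2*(-33) = 66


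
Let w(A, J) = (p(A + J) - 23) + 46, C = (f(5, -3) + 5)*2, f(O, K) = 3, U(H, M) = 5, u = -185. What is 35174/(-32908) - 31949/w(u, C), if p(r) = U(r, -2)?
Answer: -263090641/230356 ≈ -1142.1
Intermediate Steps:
p(r) = 5
C = 16 (C = (3 + 5)*2 = 8*2 = 16)
w(A, J) = 28 (w(A, J) = (5 - 23) + 46 = -18 + 46 = 28)
35174/(-32908) - 31949/w(u, C) = 35174/(-32908) - 31949/28 = 35174*(-1/32908) - 31949*1/28 = -17587/16454 - 31949/28 = -263090641/230356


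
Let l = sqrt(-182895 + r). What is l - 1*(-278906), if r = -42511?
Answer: 278906 + I*sqrt(225406) ≈ 2.7891e+5 + 474.77*I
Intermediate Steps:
l = I*sqrt(225406) (l = sqrt(-182895 - 42511) = sqrt(-225406) = I*sqrt(225406) ≈ 474.77*I)
l - 1*(-278906) = I*sqrt(225406) - 1*(-278906) = I*sqrt(225406) + 278906 = 278906 + I*sqrt(225406)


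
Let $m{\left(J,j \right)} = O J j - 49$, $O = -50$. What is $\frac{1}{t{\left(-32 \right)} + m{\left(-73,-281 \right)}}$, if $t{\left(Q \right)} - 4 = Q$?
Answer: $- \frac{1}{1025727} \approx -9.7492 \cdot 10^{-7}$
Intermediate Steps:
$t{\left(Q \right)} = 4 + Q$
$m{\left(J,j \right)} = -49 - 50 J j$ ($m{\left(J,j \right)} = - 50 J j - 49 = -49 - 50 J j$)
$\frac{1}{t{\left(-32 \right)} + m{\left(-73,-281 \right)}} = \frac{1}{\left(4 - 32\right) - \left(49 - -1025650\right)} = \frac{1}{-28 - 1025699} = \frac{1}{-1025727} = - \frac{1}{1025727}$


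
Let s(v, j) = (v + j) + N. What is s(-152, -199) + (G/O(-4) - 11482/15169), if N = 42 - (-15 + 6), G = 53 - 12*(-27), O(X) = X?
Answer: -23967441/60676 ≈ -395.01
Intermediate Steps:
G = 377 (G = 53 + 324 = 377)
N = 51 (N = 42 - 1*(-9) = 42 + 9 = 51)
s(v, j) = 51 + j + v (s(v, j) = (v + j) + 51 = (j + v) + 51 = 51 + j + v)
s(-152, -199) + (G/O(-4) - 11482/15169) = (51 - 199 - 152) + (377/(-4) - 11482/15169) = -300 + (377*(-1/4) - 11482*1/15169) = -300 + (-377/4 - 11482/15169) = -300 - 5764641/60676 = -23967441/60676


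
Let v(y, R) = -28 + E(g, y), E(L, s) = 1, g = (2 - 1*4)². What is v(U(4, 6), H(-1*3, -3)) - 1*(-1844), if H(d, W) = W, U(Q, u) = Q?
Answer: 1817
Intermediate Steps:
g = 4 (g = (2 - 4)² = (-2)² = 4)
v(y, R) = -27 (v(y, R) = -28 + 1 = -27)
v(U(4, 6), H(-1*3, -3)) - 1*(-1844) = -27 - 1*(-1844) = -27 + 1844 = 1817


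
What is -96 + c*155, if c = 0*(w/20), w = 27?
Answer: -96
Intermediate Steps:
c = 0 (c = 0*(27/20) = 0)
-96 + c*155 = -96 + 0*155 = -96 + 0 = -96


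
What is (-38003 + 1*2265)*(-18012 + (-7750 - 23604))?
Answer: 1764242108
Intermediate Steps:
(-38003 + 1*2265)*(-18012 + (-7750 - 23604)) = (-38003 + 2265)*(-18012 - 31354) = -35738*(-49366) = 1764242108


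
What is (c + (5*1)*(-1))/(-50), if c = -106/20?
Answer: 103/500 ≈ 0.20600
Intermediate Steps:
c = -53/10 (c = -106*1/20 = -53/10 ≈ -5.3000)
(c + (5*1)*(-1))/(-50) = (-53/10 + (5*1)*(-1))/(-50) = -(-53/10 + 5*(-1))/50 = -(-53/10 - 5)/50 = -1/50*(-103/10) = 103/500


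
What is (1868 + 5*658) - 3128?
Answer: 2030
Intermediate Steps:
(1868 + 5*658) - 3128 = (1868 + 3290) - 3128 = 5158 - 3128 = 2030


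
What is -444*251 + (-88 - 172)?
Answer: -111704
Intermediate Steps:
-444*251 + (-88 - 172) = -111444 - 260 = -111704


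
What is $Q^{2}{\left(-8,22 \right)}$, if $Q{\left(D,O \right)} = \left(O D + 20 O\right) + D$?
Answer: $65536$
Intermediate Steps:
$Q{\left(D,O \right)} = D + 20 O + D O$ ($Q{\left(D,O \right)} = \left(D O + 20 O\right) + D = \left(20 O + D O\right) + D = D + 20 O + D O$)
$Q^{2}{\left(-8,22 \right)} = \left(-8 + 20 \cdot 22 - 176\right)^{2} = \left(-8 + 440 - 176\right)^{2} = 256^{2} = 65536$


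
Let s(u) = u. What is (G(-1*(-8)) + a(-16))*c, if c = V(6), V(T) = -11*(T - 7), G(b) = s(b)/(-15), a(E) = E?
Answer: -2728/15 ≈ -181.87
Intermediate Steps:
G(b) = -b/15 (G(b) = b/(-15) = b*(-1/15) = -b/15)
V(T) = 77 - 11*T (V(T) = -11*(-7 + T) = 77 - 11*T)
c = 11 (c = 77 - 11*6 = 77 - 66 = 11)
(G(-1*(-8)) + a(-16))*c = (-(-1)*(-8)/15 - 16)*11 = (-1/15*8 - 16)*11 = (-8/15 - 16)*11 = -248/15*11 = -2728/15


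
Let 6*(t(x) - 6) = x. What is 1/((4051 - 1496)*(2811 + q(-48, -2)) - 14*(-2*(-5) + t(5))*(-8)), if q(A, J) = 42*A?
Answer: 3/6099331 ≈ 4.9186e-7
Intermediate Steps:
t(x) = 6 + x/6
1/((4051 - 1496)*(2811 + q(-48, -2)) - 14*(-2*(-5) + t(5))*(-8)) = 1/((4051 - 1496)*(2811 + 42*(-48)) - 14*(-2*(-5) + (6 + (1/6)*5))*(-8)) = 1/(2555*(2811 - 2016) - 14*(10 + (6 + 5/6))*(-8)) = 1/(2555*795 - 14*(10 + 41/6)*(-8)) = 1/(2031225 - 14*101/6*(-8)) = 1/(2031225 - 707/3*(-8)) = 1/(2031225 + 5656/3) = 1/(6099331/3) = 3/6099331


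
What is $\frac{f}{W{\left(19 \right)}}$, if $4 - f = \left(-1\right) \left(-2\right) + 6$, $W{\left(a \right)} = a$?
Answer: $- \frac{4}{19} \approx -0.21053$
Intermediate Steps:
$f = -4$ ($f = 4 - \left(\left(-1\right) \left(-2\right) + 6\right) = 4 - \left(2 + 6\right) = 4 - 8 = -4$)
$\frac{f}{W{\left(19 \right)}} = - \frac{4}{19}$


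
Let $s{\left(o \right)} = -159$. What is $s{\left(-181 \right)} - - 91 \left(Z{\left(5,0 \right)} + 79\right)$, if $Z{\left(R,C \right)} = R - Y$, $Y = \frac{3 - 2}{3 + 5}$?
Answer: $\frac{59789}{8} \approx 7473.6$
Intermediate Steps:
$Y = \frac{1}{8}$ ($Y = 1 \cdot \frac{1}{8} = \frac{1}{8} \approx 0.125$)
$Z{\left(R,C \right)} = - \frac{1}{8} + R$ ($Z{\left(R,C \right)} = R - \frac{1}{8} = - \frac{1}{8} + R$)
$s{\left(-181 \right)} - - 91 \left(Z{\left(5,0 \right)} + 79\right) = -159 - - 91 \left(\left(- \frac{1}{8} + 5\right) + 79\right) = -159 - - 91 \left(\frac{39}{8} + 79\right) = -159 - \left(-91\right) \frac{671}{8} = -159 - - \frac{61061}{8} = -159 + \frac{61061}{8} = \frac{59789}{8}$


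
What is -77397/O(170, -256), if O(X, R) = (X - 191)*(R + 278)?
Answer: 25799/154 ≈ 167.53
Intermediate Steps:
O(X, R) = (-191 + X)*(278 + R)
-77397/O(170, -256) = -77397/(-53098 - 191*(-256) + 278*170 - 256*170) = -77397/(-53098 + 48896 + 47260 - 43520) = -77397/(-462) = -77397*(-1/462) = 25799/154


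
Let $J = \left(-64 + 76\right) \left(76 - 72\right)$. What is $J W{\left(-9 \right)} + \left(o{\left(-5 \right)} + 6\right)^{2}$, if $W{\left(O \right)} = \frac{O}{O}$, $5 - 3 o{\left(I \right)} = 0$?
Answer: $\frac{961}{9} \approx 106.78$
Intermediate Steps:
$o{\left(I \right)} = \frac{5}{3}$ ($o{\left(I \right)} = \frac{5}{3} - 0 = \frac{5}{3} + 0 = \frac{5}{3}$)
$W{\left(O \right)} = 1$
$J = 48$ ($J = 12 \cdot 4 = 48$)
$J W{\left(-9 \right)} + \left(o{\left(-5 \right)} + 6\right)^{2} = 48 \cdot 1 + \left(\frac{5}{3} + 6\right)^{2} = 48 + \left(\frac{23}{3}\right)^{2} = 48 + \frac{529}{9} = \frac{961}{9}$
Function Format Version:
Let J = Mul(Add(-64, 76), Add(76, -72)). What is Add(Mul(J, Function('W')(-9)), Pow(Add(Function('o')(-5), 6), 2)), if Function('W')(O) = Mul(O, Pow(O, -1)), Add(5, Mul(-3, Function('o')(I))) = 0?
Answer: Rational(961, 9) ≈ 106.78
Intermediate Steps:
Function('o')(I) = Rational(5, 3) (Function('o')(I) = Add(Rational(5, 3), Mul(Rational(-1, 3), 0)) = Add(Rational(5, 3), 0) = Rational(5, 3))
Function('W')(O) = 1
J = 48 (J = Mul(12, 4) = 48)
Add(Mul(J, Function('W')(-9)), Pow(Add(Function('o')(-5), 6), 2)) = Add(Mul(48, 1), Pow(Add(Rational(5, 3), 6), 2)) = Add(48, Pow(Rational(23, 3), 2)) = Add(48, Rational(529, 9)) = Rational(961, 9)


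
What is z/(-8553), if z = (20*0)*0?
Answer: 0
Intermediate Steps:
z = 0 (z = 0*0 = 0)
z/(-8553) = 0/(-8553) = 0*(-1/8553) = 0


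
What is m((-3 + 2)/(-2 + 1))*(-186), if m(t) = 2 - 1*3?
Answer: 186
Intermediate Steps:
m(t) = -1 (m(t) = 2 - 3 = -1)
m((-3 + 2)/(-2 + 1))*(-186) = -1*(-186) = 186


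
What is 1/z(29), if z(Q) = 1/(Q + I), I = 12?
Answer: 41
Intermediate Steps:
z(Q) = 1/(12 + Q) (z(Q) = 1/(Q + 12) = 1/(12 + Q))
1/z(29) = 1/(1/(12 + 29)) = 1/(1/41) = 41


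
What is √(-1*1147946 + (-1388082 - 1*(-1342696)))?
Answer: 2*I*√298333 ≈ 1092.4*I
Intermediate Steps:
√(-1*1147946 + (-1388082 - 1*(-1342696))) = √(-1147946 + (-1388082 + 1342696)) = √(-1147946 - 45386) = √(-1193332) = 2*I*√298333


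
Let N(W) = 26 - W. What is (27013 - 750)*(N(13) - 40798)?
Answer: -1071136455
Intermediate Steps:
(27013 - 750)*(N(13) - 40798) = (27013 - 750)*((26 - 1*13) - 40798) = 26263*((26 - 13) - 40798) = 26263*(13 - 40798) = 26263*(-40785) = -1071136455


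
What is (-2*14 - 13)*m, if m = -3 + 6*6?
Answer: -1353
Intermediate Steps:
m = 33 (m = -3 + 36 = 33)
(-2*14 - 13)*m = (-2*14 - 13)*33 = (-28 - 13)*33 = -41*33 = -1353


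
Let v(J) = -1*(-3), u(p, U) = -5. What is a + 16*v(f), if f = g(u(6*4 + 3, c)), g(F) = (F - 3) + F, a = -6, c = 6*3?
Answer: 42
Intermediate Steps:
c = 18
g(F) = -3 + 2*F (g(F) = (-3 + F) + F = -3 + 2*F)
f = -13 (f = -3 + 2*(-5) = -3 - 10 = -13)
v(J) = 3
a + 16*v(f) = -6 + 16*3 = -6 + 48 = 42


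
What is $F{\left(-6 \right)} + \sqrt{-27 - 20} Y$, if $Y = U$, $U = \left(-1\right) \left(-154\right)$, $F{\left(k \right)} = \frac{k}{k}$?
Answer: $1 + 154 i \sqrt{47} \approx 1.0 + 1055.8 i$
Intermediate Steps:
$F{\left(k \right)} = 1$
$U = 154$
$Y = 154$
$F{\left(-6 \right)} + \sqrt{-27 - 20} Y = 1 + \sqrt{-27 - 20} \cdot 154 = 1 + \sqrt{-47} \cdot 154 = 1 + i \sqrt{47} \cdot 154 = 1 + 154 i \sqrt{47}$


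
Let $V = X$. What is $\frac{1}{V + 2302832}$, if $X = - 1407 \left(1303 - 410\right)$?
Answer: $\frac{1}{1046381} \approx 9.5568 \cdot 10^{-7}$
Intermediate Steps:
$X = -1256451$ ($X = \left(-1407\right) 893 = -1256451$)
$V = -1256451$
$\frac{1}{V + 2302832} = \frac{1}{-1256451 + 2302832} = \frac{1}{1046381}$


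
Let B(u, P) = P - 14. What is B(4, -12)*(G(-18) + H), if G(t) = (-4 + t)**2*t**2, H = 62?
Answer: -4078828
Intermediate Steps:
B(u, P) = -14 + P
G(t) = t**2*(-4 + t)**2
B(4, -12)*(G(-18) + H) = (-14 - 12)*((-18)**2*(-4 - 18)**2 + 62) = -26*(324*(-22)**2 + 62) = -26*(324*484 + 62) = -26*(156816 + 62) = -26*156878 = -4078828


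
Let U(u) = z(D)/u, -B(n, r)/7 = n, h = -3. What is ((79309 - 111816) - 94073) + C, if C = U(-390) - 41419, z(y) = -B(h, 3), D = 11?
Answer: -21839863/130 ≈ -1.6800e+5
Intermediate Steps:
B(n, r) = -7*n
z(y) = -21 (z(y) = -(-7)*(-3) = -1*21 = -21)
U(u) = -21/u
C = -5384463/130 (C = -21/(-390) - 41419 = -21*(-1/390) - 41419 = 7/130 - 41419 = -5384463/130 ≈ -41419.)
((79309 - 111816) - 94073) + C = ((79309 - 111816) - 94073) - 5384463/130 = (-32507 - 94073) - 5384463/130 = -126580 - 5384463/130 = -21839863/130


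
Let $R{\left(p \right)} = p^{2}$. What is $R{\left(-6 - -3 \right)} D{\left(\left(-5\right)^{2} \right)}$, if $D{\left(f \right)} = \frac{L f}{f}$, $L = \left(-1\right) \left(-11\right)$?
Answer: $99$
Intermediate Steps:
$L = 11$
$D{\left(f \right)} = 11$ ($D{\left(f \right)} = \frac{11 f}{f} = 11$)
$R{\left(-6 - -3 \right)} D{\left(\left(-5\right)^{2} \right)} = \left(-6 - -3\right)^{2} \cdot 11 = \left(-6 + 3\right)^{2} \cdot 11 = \left(-3\right)^{2} \cdot 11 = 9 \cdot 11 = 99$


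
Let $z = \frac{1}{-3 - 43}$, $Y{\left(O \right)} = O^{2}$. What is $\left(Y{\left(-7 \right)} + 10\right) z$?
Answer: $- \frac{59}{46} \approx -1.2826$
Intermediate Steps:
$z = - \frac{1}{46}$ ($z = \frac{1}{-46} = - \frac{1}{46} \approx -0.021739$)
$\left(Y{\left(-7 \right)} + 10\right) z = \left(\left(-7\right)^{2} + 10\right) \left(- \frac{1}{46}\right) = \left(49 + 10\right) \left(- \frac{1}{46}\right) = 59 \left(- \frac{1}{46}\right) = - \frac{59}{46}$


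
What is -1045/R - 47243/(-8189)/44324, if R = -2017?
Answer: 54199734393/104586992716 ≈ 0.51823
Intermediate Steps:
-1045/R - 47243/(-8189)/44324 = -1045/(-2017) - 47243/(-8189)/44324 = -1045*(-1/2017) - 47243*(-1/8189)*(1/44324) = 1045/2017 + (47243/8189)*(1/44324) = 1045/2017 + 6749/51852748 = 54199734393/104586992716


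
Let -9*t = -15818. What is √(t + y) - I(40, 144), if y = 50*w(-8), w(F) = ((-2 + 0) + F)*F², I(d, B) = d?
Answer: -40 + I*√272182/3 ≈ -40.0 + 173.9*I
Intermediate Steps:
t = 15818/9 (t = -⅑*(-15818) = 15818/9 ≈ 1757.6)
w(F) = F²*(-2 + F) (w(F) = (-2 + F)*F² = F²*(-2 + F))
y = -32000 (y = 50*((-8)²*(-2 - 8)) = 50*(64*(-10)) = 50*(-640) = -32000)
√(t + y) - I(40, 144) = √(15818/9 - 32000) - 1*40 = √(-272182/9) - 40 = I*√272182/3 - 40 = -40 + I*√272182/3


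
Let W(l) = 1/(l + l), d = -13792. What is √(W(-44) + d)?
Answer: I*√26701334/44 ≈ 117.44*I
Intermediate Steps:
W(l) = 1/(2*l)
√(W(-44) + d) = √((½)/(-44) - 13792) = √((½)*(-1/44) - 13792) = √(-1/88 - 13792) = √(-1213697/88) = I*√26701334/44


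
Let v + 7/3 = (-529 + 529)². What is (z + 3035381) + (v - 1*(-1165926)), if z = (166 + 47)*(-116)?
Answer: 12529790/3 ≈ 4.1766e+6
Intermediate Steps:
z = -24708 (z = 213*(-116) = -24708)
v = -7/3 (v = -7/3 + (-529 + 529)² = -7/3 + 0² = -7/3 + 0 = -7/3 ≈ -2.3333)
(z + 3035381) + (v - 1*(-1165926)) = (-24708 + 3035381) + (-7/3 - 1*(-1165926)) = 3010673 + (-7/3 + 1165926) = 3010673 + 3497771/3 = 12529790/3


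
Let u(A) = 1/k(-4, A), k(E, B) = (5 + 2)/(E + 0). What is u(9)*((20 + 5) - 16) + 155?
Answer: 1049/7 ≈ 149.86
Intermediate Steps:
k(E, B) = 7/E
u(A) = -4/7 (u(A) = 1/(7/(-4)) = 1/(7*(-¼)) = 1/(-7/4) = -4/7)
u(9)*((20 + 5) - 16) + 155 = -4*((20 + 5) - 16)/7 + 155 = -4*(25 - 16)/7 + 155 = -4/7*9 + 155 = -36/7 + 155 = 1049/7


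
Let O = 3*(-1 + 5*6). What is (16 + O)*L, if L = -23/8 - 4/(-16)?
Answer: -2163/8 ≈ -270.38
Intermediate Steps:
L = -21/8 (L = -23*⅛ - 4*(-1/16) = -23/8 + ¼ = -21/8 ≈ -2.6250)
O = 87 (O = 3*(-1 + 30) = 3*29 = 87)
(16 + O)*L = (16 + 87)*(-21/8) = 103*(-21/8) = -2163/8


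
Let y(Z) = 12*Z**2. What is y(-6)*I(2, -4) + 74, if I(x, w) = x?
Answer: 938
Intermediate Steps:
y(-6)*I(2, -4) + 74 = (12*(-6)**2)*2 + 74 = (12*36)*2 + 74 = 432*2 + 74 = 864 + 74 = 938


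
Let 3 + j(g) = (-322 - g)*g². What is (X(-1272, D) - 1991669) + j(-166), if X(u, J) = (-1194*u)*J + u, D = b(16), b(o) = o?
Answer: 18008608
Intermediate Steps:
D = 16
X(u, J) = u - 1194*J*u (X(u, J) = -1194*J*u + u = u - 1194*J*u)
j(g) = -3 + g²*(-322 - g) (j(g) = -3 + (-322 - g)*g² = -3 + g²*(-322 - g))
(X(-1272, D) - 1991669) + j(-166) = (-1272*(1 - 1194*16) - 1991669) + (-3 - 1*(-166)³ - 322*(-166)²) = (-1272*(1 - 19104) - 1991669) + (-3 - 1*(-4574296) - 322*27556) = (-1272*(-19103) - 1991669) + (-3 + 4574296 - 8873032) = (24299016 - 1991669) - 4298739 = 22307347 - 4298739 = 18008608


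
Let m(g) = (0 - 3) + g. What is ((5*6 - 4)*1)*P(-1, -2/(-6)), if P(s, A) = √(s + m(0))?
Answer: 52*I ≈ 52.0*I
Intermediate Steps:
m(g) = -3 + g
P(s, A) = √(-3 + s) (P(s, A) = √(s + (-3 + 0)) = √(s - 3) = √(-3 + s))
((5*6 - 4)*1)*P(-1, -2/(-6)) = ((5*6 - 4)*1)*√(-3 - 1) = ((30 - 4)*1)*√(-4) = (26*1)*(2*I) = 26*(2*I) = 52*I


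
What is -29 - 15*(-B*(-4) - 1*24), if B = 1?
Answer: 271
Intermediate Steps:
-29 - 15*(-B*(-4) - 1*24) = -29 - 15*(-1*1*(-4) - 1*24) = -29 - 15*(-1*(-4) - 24) = -29 - 15*(4 - 24) = -29 - 15*(-20) = -29 + 300 = 271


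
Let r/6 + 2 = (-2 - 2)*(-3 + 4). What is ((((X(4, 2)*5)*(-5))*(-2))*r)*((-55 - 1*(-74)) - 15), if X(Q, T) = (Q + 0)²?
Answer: -115200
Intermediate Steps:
r = -36 (r = -12 + 6*((-2 - 2)*(-3 + 4)) = -12 + 6*(-4*1) = -12 + 6*(-4) = -12 - 24 = -36)
X(Q, T) = Q²
((((X(4, 2)*5)*(-5))*(-2))*r)*((-55 - 1*(-74)) - 15) = ((((4²*5)*(-5))*(-2))*(-36))*((-55 - 1*(-74)) - 15) = ((((16*5)*(-5))*(-2))*(-36))*((-55 + 74) - 15) = (((80*(-5))*(-2))*(-36))*(19 - 15) = (-400*(-2)*(-36))*4 = (800*(-36))*4 = -28800*4 = -115200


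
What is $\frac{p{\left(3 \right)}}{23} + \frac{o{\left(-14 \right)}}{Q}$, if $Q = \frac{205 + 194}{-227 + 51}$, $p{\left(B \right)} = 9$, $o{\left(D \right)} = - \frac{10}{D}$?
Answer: $\frac{4897}{64239} \approx 0.076231$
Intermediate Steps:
$Q = - \frac{399}{176}$ ($Q = \frac{399}{-176} = 399 \left(- \frac{1}{176}\right) = - \frac{399}{176} \approx -2.267$)
$\frac{p{\left(3 \right)}}{23} + \frac{o{\left(-14 \right)}}{Q} = \frac{9}{23} + \frac{\left(-10\right) \frac{1}{-14}}{- \frac{399}{176}} = 9 \cdot \frac{1}{23} + \left(-10\right) \left(- \frac{1}{14}\right) \left(- \frac{176}{399}\right) = \frac{9}{23} + \frac{5}{7} \left(- \frac{176}{399}\right) = \frac{9}{23} - \frac{880}{2793} = \frac{4897}{64239}$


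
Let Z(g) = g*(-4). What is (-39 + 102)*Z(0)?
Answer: 0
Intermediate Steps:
Z(g) = -4*g
(-39 + 102)*Z(0) = (-39 + 102)*(-4*0) = 63*0 = 0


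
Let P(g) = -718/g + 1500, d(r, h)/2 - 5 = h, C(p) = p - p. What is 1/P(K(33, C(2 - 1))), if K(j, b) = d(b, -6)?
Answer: 1/1859 ≈ 0.00053792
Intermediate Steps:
C(p) = 0
d(r, h) = 10 + 2*h
K(j, b) = -2 (K(j, b) = 10 + 2*(-6) = 10 - 12 = -2)
P(g) = 1500 - 718/g
1/P(K(33, C(2 - 1))) = 1/(1500 - 718/(-2)) = 1/(1500 - 718*(-½)) = 1/(1500 + 359) = 1/1859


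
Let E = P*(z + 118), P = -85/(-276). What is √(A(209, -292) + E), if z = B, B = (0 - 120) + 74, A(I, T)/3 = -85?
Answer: 3*I*√13685/23 ≈ 15.259*I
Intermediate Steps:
P = 85/276 (P = -85*(-1/276) = 85/276 ≈ 0.30797)
A(I, T) = -255 (A(I, T) = 3*(-85) = -255)
B = -46 (B = -120 + 74 = -46)
z = -46
E = 510/23 (E = 85*(-46 + 118)/276 = (85/276)*72 = 510/23 ≈ 22.174)
√(A(209, -292) + E) = √(-255 + 510/23) = √(-5355/23) = 3*I*√13685/23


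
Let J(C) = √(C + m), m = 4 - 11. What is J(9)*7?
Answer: 7*√2 ≈ 9.8995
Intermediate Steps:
m = -7
J(C) = √(-7 + C) (J(C) = √(C - 7) = √(-7 + C))
J(9)*7 = √(-7 + 9)*7 = √2*7 = 7*√2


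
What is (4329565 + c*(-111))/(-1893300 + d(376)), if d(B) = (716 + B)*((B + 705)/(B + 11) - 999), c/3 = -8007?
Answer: -225617646/96142337 ≈ -2.3467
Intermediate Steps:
c = -24021 (c = 3*(-8007) = -24021)
d(B) = (-999 + (705 + B)/(11 + B))*(716 + B) (d(B) = (716 + B)*((705 + B)/(11 + B) - 999) = (716 + B)*(-999 + (705 + B)/(11 + B)) = (-999 + (705 + B)/(11 + B))*(716 + B))
(4329565 + c*(-111))/(-1893300 + d(376)) = (4329565 - 24021*(-111))/(-1893300 + 2*(-3681672 - 362426*376 - 499*376²)/(11 + 376)) = (4329565 + 2666331)/(-1893300 + 2*(-3681672 - 136272176 - 499*141376)/387) = 6995896/(-1893300 + 2*(1/387)*(-3681672 - 136272176 - 70546624)) = 6995896/(-1893300 + 2*(1/387)*(-210500472)) = 6995896/(-1893300 - 140333648/129) = 6995896/(-384569348/129) = 6995896*(-129/384569348) = -225617646/96142337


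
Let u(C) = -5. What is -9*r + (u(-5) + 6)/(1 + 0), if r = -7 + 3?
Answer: 37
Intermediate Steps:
r = -4
-9*r + (u(-5) + 6)/(1 + 0) = -9*(-4) + (-5 + 6)/(1 + 0) = 36 + 1/1 = 36 + 1*1 = 36 + 1 = 37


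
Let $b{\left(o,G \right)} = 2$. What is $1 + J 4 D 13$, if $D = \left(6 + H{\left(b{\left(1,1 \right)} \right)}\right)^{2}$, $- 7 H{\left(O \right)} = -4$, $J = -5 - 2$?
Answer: $- \frac{110025}{7} \approx -15718.0$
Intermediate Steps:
$J = -7$
$H{\left(O \right)} = \frac{4}{7}$ ($H{\left(O \right)} = \left(- \frac{1}{7}\right) \left(-4\right) = \frac{4}{7}$)
$D = \frac{2116}{49}$ ($D = \left(6 + \frac{4}{7}\right)^{2} = \left(\frac{46}{7}\right)^{2} = \frac{2116}{49} \approx 43.184$)
$1 + J 4 D 13 = 1 + \left(-7\right) 4 \cdot \frac{2116}{49} \cdot 13 = 1 + \left(-28\right) \frac{2116}{49} \cdot 13 = 1 - \frac{110032}{7} = - \frac{110025}{7}$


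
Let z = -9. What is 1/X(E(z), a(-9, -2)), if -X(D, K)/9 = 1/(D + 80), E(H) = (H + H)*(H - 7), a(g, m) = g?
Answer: -368/9 ≈ -40.889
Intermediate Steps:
E(H) = 2*H*(-7 + H) (E(H) = (2*H)*(-7 + H) = 2*H*(-7 + H))
X(D, K) = -9/(80 + D) (X(D, K) = -9/(D + 80) = -9/(80 + D))
1/X(E(z), a(-9, -2)) = 1/(-9/(80 + 2*(-9)*(-7 - 9))) = 1/(-9/(80 + 2*(-9)*(-16))) = 1/(-9/(80 + 288)) = 1/(-9/368) = -368/9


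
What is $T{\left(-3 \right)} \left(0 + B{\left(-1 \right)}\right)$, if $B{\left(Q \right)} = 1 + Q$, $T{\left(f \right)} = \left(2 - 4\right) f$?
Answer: $0$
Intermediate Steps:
$T{\left(f \right)} = - 2 f$
$T{\left(-3 \right)} \left(0 + B{\left(-1 \right)}\right) = \left(-2\right) \left(-3\right) \left(0 + \left(1 - 1\right)\right) = 6 \left(0 + 0\right) = 6 \cdot 0 = 0$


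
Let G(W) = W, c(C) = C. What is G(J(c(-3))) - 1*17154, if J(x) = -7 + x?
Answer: -17164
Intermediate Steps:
G(J(c(-3))) - 1*17154 = (-7 - 3) - 1*17154 = -10 - 17154 = -17164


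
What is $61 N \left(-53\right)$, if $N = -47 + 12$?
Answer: $113155$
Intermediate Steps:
$N = -35$
$61 N \left(-53\right) = 61 \left(-35\right) \left(-53\right) = \left(-2135\right) \left(-53\right) = 113155$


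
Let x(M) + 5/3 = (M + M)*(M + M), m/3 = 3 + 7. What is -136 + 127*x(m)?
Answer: 1370557/3 ≈ 4.5685e+5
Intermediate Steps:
m = 30 (m = 3*(3 + 7) = 3*10 = 30)
x(M) = -5/3 + 4*M² (x(M) = -5/3 + (M + M)*(M + M) = -5/3 + (2*M)*(2*M) = -5/3 + 4*M²)
-136 + 127*x(m) = -136 + 127*(-5/3 + 4*30²) = -136 + 127*(-5/3 + 4*900) = -136 + 127*(-5/3 + 3600) = -136 + 127*(10795/3) = -136 + 1370965/3 = 1370557/3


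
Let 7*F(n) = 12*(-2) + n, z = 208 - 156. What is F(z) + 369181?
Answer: 369185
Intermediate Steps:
z = 52
F(n) = -24/7 + n/7 (F(n) = (12*(-2) + n)/7 = (-24 + n)/7 = -24/7 + n/7)
F(z) + 369181 = (-24/7 + (⅐)*52) + 369181 = (-24/7 + 52/7) + 369181 = 4 + 369181 = 369185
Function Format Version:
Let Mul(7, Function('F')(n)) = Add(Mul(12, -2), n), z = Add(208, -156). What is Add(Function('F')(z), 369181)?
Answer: 369185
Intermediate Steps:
z = 52
Function('F')(n) = Add(Rational(-24, 7), Mul(Rational(1, 7), n)) (Function('F')(n) = Mul(Rational(1, 7), Add(Mul(12, -2), n)) = Mul(Rational(1, 7), Add(-24, n)) = Add(Rational(-24, 7), Mul(Rational(1, 7), n)))
Add(Function('F')(z), 369181) = Add(Add(Rational(-24, 7), Mul(Rational(1, 7), 52)), 369181) = Add(Add(Rational(-24, 7), Rational(52, 7)), 369181) = Add(4, 369181) = 369185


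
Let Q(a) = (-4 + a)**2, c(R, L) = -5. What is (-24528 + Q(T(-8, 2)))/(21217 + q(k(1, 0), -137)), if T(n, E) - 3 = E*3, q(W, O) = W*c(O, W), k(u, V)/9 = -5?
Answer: -24503/21442 ≈ -1.1428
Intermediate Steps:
k(u, V) = -45 (k(u, V) = 9*(-5) = -45)
q(W, O) = -5*W (q(W, O) = W*(-5) = -5*W)
T(n, E) = 3 + 3*E (T(n, E) = 3 + E*3 = 3 + 3*E)
(-24528 + Q(T(-8, 2)))/(21217 + q(k(1, 0), -137)) = (-24528 + (-4 + (3 + 3*2))**2)/(21217 - 5*(-45)) = (-24528 + (-4 + (3 + 6))**2)/(21217 + 225) = (-24528 + (-4 + 9)**2)/21442 = (-24528 + 5**2)*(1/21442) = (-24528 + 25)*(1/21442) = -24503*1/21442 = -24503/21442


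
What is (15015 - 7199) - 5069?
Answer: 2747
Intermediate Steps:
(15015 - 7199) - 5069 = 7816 - 5069 = 2747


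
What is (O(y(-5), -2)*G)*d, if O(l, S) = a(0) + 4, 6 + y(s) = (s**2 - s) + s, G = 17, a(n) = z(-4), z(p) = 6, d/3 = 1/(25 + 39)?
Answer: 255/32 ≈ 7.9688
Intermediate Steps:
d = 3/64 (d = 3/(25 + 39) = 3/64 ≈ 0.046875)
a(n) = 6
y(s) = -6 + s**2 (y(s) = -6 + ((s**2 - s) + s) = -6 + s**2)
O(l, S) = 10 (O(l, S) = 6 + 4 = 10)
(O(y(-5), -2)*G)*d = (10*17)*(3/64) = 170*(3/64) = 255/32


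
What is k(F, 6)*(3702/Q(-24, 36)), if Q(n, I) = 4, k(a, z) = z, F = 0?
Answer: 5553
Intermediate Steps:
k(F, 6)*(3702/Q(-24, 36)) = 6*(3702/4) = 6*(3702*(¼)) = 6*(1851/2) = 5553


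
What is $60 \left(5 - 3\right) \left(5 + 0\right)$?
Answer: $600$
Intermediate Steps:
$60 \left(5 - 3\right) \left(5 + 0\right) = 60 \cdot 2 \cdot 5 = 60 \cdot 10 = 600$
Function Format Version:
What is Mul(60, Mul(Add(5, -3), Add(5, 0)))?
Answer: 600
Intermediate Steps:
Mul(60, Mul(Add(5, -3), Add(5, 0))) = Mul(60, Mul(2, 5)) = Mul(60, 10) = 600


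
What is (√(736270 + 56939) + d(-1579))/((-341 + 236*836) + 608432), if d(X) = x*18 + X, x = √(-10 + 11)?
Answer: -1561/805387 + √793209/805387 ≈ -0.00083237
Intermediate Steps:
x = 1 (x = √1 = 1)
d(X) = 18 + X (d(X) = 1*18 + X = 18 + X)
(√(736270 + 56939) + d(-1579))/((-341 + 236*836) + 608432) = (√(736270 + 56939) + (18 - 1579))/((-341 + 236*836) + 608432) = (√793209 - 1561)/((-341 + 197296) + 608432) = (-1561 + √793209)/(196955 + 608432) = (-1561 + √793209)/805387 = (-1561 + √793209)*(1/805387) = -1561/805387 + √793209/805387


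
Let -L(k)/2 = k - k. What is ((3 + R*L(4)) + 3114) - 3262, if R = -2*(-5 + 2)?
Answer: -145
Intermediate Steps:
L(k) = 0 (L(k) = -2*(k - k) = -2*0 = 0)
R = 6 (R = -2*(-3) = 6)
((3 + R*L(4)) + 3114) - 3262 = ((3 + 6*0) + 3114) - 3262 = ((3 + 0) + 3114) - 3262 = (3 + 3114) - 3262 = 3117 - 3262 = -145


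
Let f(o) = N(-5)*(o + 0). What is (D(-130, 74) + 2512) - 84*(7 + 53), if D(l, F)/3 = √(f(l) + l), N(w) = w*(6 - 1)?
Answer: -2528 + 12*√195 ≈ -2360.4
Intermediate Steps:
N(w) = 5*w (N(w) = w*5 = 5*w)
f(o) = -25*o (f(o) = (5*(-5))*(o + 0) = -25*o)
D(l, F) = 6*√6*√(-l) (D(l, F) = 3*√(-25*l + l) = 3*√(-24*l) = 3*(2*√6*√(-l)) = 6*√6*√(-l))
(D(-130, 74) + 2512) - 84*(7 + 53) = (6*√6*√(-1*(-130)) + 2512) - 84*(7 + 53) = (6*√6*√130 + 2512) - 84*60 = (12*√195 + 2512) - 5040 = (2512 + 12*√195) - 5040 = -2528 + 12*√195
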